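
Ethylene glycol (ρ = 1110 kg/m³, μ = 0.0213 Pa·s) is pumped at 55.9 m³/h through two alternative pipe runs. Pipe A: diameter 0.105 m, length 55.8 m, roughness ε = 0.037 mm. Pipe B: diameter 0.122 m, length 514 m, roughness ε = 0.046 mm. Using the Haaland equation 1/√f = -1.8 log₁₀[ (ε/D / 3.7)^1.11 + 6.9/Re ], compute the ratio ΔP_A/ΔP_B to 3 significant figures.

Pipe A: V = Q/A = 0.01553/0.008659 = 1.793 m/s; Re = 9812; ε/D = 0.000352; Haaland → f = 0.03146; ΔP_A = f(L/D)(ρV²/2) = 2.984e+04 Pa.
Pipe B: V = Q/A = 0.01553/0.01169 = 1.328 m/s; Re = 8445; ε/D = 0.000377; Haaland → f = 0.03278; ΔP_B = f(L/D)(ρV²/2) = 1.352e+05 Pa.
ΔP_A/ΔP_B = 2.984e+04/1.352e+05 = 0.221.

ΔP_A/ΔP_B ≈ 0.221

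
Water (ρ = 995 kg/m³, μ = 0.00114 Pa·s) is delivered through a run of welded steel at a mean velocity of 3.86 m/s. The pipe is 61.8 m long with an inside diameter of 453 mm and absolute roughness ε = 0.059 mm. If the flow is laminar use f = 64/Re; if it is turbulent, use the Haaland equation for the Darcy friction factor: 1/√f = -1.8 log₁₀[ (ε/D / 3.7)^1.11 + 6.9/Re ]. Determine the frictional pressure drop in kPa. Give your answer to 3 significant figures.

ΔP ≈ 13.6 kPa

Reynolds number Re = ρVD/μ = 995 · 3.86 · 0.453 / 0.00114 = 1.526e+06.
Re > 4000 → turbulent. Relative roughness ε/D = 5.9e-05/0.453 = 0.00013. Haaland: 1/√f = -1.8 log₁₀[(0.00013/3.7)^1.11 + 6.9/1.526e+06] = -1.8 log₁₀[1.14e-05 + 4.52e-06] = 8.637, so f = 0.01341.
Darcy-Weisbach: ΔP = f(L/D)(ρV²/2) = 0.01341·(61.8/0.453)·(995·3.86²/2) = 0.01341·136.4·7413 = 1.356e+04 Pa.
ΔP = 1.356e+04 Pa = 13.6 kPa.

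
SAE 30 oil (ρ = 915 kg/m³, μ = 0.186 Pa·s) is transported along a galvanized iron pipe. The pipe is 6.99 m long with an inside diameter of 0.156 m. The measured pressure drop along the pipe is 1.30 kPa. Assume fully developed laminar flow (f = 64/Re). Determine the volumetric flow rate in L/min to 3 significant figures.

For laminar flow, f = 64/Re with Re = ρVD/μ, so Darcy-Weisbach reduces to ΔP = 32μLV/D². Solving for V: V = ΔP·D²/(32μL) = 1300·(0.156)²/(32·0.186·6.99) = 0.7604 m/s.
Check: Re = ρVD/μ = 915·0.7604·0.156/0.186 = 583.6 < 2300, so the laminar assumption holds.
Q = V·A = 0.7604·(π/4·0.156²) = 0.01453 m³/s = 872 L/min.

Q ≈ 872 L/min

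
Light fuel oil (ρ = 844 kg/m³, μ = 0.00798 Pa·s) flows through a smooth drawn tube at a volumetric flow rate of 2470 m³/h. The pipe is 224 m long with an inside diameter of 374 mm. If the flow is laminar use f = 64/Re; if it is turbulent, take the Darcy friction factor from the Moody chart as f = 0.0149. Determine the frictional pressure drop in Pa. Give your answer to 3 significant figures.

ΔP ≈ 147000 Pa

Q = 2470 m³/h = 2470/3600 = 0.6861 m³/s.
Cross-sectional area A = πD²/4 = π(0.374)²/4 = 0.1099 m²; mean velocity V = Q/A = 0.6861/0.1099 = 6.245 m/s.
Reynolds number Re = ρVD/μ = 844 · 6.245 · 0.374 / 0.00798 = 2.47e+05.
Re > 4000 → turbulent; use the Moody-chart value f = 0.0149.
Darcy-Weisbach: ΔP = f(L/D)(ρV²/2) = 0.0149·(224/0.374)·(844·6.245²/2) = 0.0149·598.9·1.646e+04 = 1.469e+05 Pa.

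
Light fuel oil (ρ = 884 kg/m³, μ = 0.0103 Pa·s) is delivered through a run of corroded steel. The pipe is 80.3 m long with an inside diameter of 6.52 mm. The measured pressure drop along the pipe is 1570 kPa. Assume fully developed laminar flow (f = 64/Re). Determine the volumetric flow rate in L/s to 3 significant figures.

Q ≈ 0.0842 L/s

For laminar flow, f = 64/Re with Re = ρVD/μ, so Darcy-Weisbach reduces to ΔP = 32μLV/D². Solving for V: V = ΔP·D²/(32μL) = 1.57e+06·(0.00652)²/(32·0.0103·80.3) = 2.522 m/s.
Check: Re = ρVD/μ = 884·2.522·0.00652/0.0103 = 1411 < 2300, so the laminar assumption holds.
Q = V·A = 2.522·(π/4·0.00652²) = 8.419e-05 m³/s = 0.0842 L/s.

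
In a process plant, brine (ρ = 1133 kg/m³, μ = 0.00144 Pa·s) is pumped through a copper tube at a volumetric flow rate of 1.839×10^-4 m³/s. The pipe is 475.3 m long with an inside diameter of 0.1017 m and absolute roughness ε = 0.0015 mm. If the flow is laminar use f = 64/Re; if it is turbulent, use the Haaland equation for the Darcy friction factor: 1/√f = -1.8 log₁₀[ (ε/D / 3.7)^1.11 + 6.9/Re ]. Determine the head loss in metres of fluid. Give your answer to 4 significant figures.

h_f ≈ 0.004313 m

Cross-sectional area A = πD²/4 = π(0.1017)²/4 = 0.008123 m²; mean velocity V = Q/A = 0.0001839/0.008123 = 0.02264 m/s.
Reynolds number Re = ρVD/μ = 1133 · 0.02264 · 0.1017 / 0.00144 = 1811.
Re < 2300 → laminar flow, so f = 64/Re = 64/1811 = 0.03533 (the turbulent correlation is not needed).
Darcy-Weisbach: ΔP = f(L/D)(ρV²/2) = 0.03533·(475.3/0.1017)·(1133·0.02264²/2) = 0.03533·4674·0.2903 = 47.94 Pa.
Head loss h_f = ΔP/(ρg) = 47.94/(1133·9.81) = 0.004313 m.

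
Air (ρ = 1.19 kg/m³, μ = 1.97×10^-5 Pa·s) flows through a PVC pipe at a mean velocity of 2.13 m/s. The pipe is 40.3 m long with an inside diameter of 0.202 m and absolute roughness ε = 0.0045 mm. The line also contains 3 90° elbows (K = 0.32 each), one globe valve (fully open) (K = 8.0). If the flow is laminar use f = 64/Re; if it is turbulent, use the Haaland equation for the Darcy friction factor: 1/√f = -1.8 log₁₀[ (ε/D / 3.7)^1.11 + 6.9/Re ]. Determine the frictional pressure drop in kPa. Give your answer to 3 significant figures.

ΔP ≈ 0.0372 kPa

Reynolds number Re = ρVD/μ = 1.19 · 2.13 · 0.202 / 1.97e-05 = 2.599e+04.
Re > 4000 → turbulent. Relative roughness ε/D = 4.5e-06/0.202 = 2.23e-05. Haaland: 1/√f = -1.8 log₁₀[(2.23e-05/3.7)^1.11 + 6.9/2.599e+04] = -1.8 log₁₀[1.6e-06 + 0.000265] = 6.432, so f = 0.02417.
Total minor-loss coefficient ΣK = 3·0.32 + 1·8 = 8.96.
ΔP = [f·L/D + ΣK]·(ρV²/2) = [0.02417·40.3/0.202 + 8.96]·(1.19·2.13²/2) = [4.822 + 8.96]·2.699 = 37.2 Pa.
ΔP = 37.2 Pa = 0.0372 kPa.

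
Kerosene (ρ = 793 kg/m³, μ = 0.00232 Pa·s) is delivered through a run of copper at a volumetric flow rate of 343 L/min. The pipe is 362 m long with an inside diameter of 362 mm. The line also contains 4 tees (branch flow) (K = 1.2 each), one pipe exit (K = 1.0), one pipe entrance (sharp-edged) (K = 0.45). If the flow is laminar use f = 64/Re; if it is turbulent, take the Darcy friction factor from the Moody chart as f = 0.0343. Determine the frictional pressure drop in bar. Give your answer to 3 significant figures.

Q = 343 L/min = 343/60000 = 0.005717 m³/s.
Cross-sectional area A = πD²/4 = π(0.362)²/4 = 0.1029 m²; mean velocity V = Q/A = 0.005717/0.1029 = 0.05554 m/s.
Reynolds number Re = ρVD/μ = 793 · 0.05554 · 0.362 / 0.00232 = 6873.
Re > 4000 → turbulent; use the Moody-chart value f = 0.0343.
Total minor-loss coefficient ΣK = 4·1.2 + 1·1 + 1·0.45 = 6.25.
ΔP = [f·L/D + ΣK]·(ρV²/2) = [0.0343·362/0.362 + 6.25]·(793·0.05554²/2) = [34.3 + 6.25]·1.223 = 49.6 Pa.
ΔP = 49.6 Pa = 4.96×10^-4 bar.

ΔP ≈ 4.96×10^-4 bar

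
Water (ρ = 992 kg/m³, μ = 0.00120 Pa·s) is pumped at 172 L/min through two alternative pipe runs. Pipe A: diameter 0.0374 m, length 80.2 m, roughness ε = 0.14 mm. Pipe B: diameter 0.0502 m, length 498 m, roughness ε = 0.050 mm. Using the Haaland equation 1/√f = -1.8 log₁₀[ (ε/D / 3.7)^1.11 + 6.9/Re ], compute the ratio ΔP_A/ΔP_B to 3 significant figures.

Pipe A: V = Q/A = 0.002867/0.001099 = 2.609 m/s; Re = 8.068e+04; ε/D = 0.00374; Haaland → f = 0.02918; ΔP_A = f(L/D)(ρV²/2) = 2.113e+05 Pa.
Pipe B: V = Q/A = 0.002867/0.001979 = 1.448 m/s; Re = 6.011e+04; ε/D = 0.000996; Haaland → f = 0.02316; ΔP_B = f(L/D)(ρV²/2) = 2.391e+05 Pa.
ΔP_A/ΔP_B = 2.113e+05/2.391e+05 = 0.884.

ΔP_A/ΔP_B ≈ 0.884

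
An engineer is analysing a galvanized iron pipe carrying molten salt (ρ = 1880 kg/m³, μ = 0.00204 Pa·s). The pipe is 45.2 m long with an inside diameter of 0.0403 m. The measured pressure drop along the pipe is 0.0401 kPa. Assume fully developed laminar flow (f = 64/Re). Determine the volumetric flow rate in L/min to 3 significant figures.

For laminar flow, f = 64/Re with Re = ρVD/μ, so Darcy-Weisbach reduces to ΔP = 32μLV/D². Solving for V: V = ΔP·D²/(32μL) = 40.1·(0.0403)²/(32·0.00204·45.2) = 0.02207 m/s.
Check: Re = ρVD/μ = 1880·0.02207·0.0403/0.00204 = 819.7 < 2300, so the laminar assumption holds.
Q = V·A = 0.02207·(π/4·0.0403²) = 2.815e-05 m³/s = 1.69 L/min.

Q ≈ 1.69 L/min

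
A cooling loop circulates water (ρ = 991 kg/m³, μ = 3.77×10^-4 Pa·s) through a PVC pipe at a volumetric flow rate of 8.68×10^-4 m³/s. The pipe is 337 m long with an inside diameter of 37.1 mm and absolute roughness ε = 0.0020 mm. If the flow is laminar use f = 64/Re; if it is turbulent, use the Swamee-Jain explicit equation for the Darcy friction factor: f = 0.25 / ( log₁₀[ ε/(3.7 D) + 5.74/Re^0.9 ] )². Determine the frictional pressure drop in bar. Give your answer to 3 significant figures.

ΔP ≈ 0.554 bar

Cross-sectional area A = πD²/4 = π(0.0371)²/4 = 0.001081 m²; mean velocity V = Q/A = 0.000868/0.001081 = 0.8029 m/s.
Reynolds number Re = ρVD/μ = 991 · 0.8029 · 0.0371 / 0.000377 = 7.83e+04.
Re > 4000 → turbulent. Relative roughness ε/D = 2e-06/0.0371 = 5.39e-05. Swamee-Jain: f = 0.25/(log₁₀[5.39e-05/3.7 + 5.74/7.83e+04^0.9])² = 0.25/(log₁₀[1.46e-05 + 0.000226])² = 0.25/(-3.618)² = 0.01909.
Darcy-Weisbach: ΔP = f(L/D)(ρV²/2) = 0.01909·(337/0.0371)·(991·0.8029²/2) = 0.01909·9084·319.5 = 5.541e+04 Pa.
ΔP = 5.541e+04 Pa = 0.554 bar.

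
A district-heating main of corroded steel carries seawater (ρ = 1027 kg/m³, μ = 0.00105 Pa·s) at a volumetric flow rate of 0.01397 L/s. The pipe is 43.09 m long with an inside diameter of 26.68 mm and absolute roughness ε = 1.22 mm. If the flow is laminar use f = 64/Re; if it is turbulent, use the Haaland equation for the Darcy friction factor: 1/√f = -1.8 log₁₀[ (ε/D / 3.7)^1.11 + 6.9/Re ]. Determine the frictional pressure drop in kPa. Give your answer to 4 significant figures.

ΔP ≈ 0.05083 kPa

Q = 0.01397 L/s = 0.01397/1000 = 1.397e-05 m³/s.
Cross-sectional area A = πD²/4 = π(0.02668)²/4 = 0.0005591 m²; mean velocity V = Q/A = 1.397e-05/0.0005591 = 0.02499 m/s.
Reynolds number Re = ρVD/μ = 1027 · 0.02499 · 0.02668 / 0.00105 = 652.1.
Re < 2300 → laminar flow, so f = 64/Re = 64/652.1 = 0.09815 (the turbulent correlation is not needed).
Darcy-Weisbach: ΔP = f(L/D)(ρV²/2) = 0.09815·(43.09/0.02668)·(1027·0.02499²/2) = 0.09815·1615·0.3206 = 50.83 Pa.
ΔP = 50.83 Pa = 0.05083 kPa.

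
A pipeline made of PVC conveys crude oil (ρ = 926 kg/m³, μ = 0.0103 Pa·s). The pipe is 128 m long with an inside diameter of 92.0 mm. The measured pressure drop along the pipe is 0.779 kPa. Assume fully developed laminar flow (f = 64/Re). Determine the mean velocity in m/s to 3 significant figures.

V ≈ 0.156 m/s

For laminar flow, f = 64/Re with Re = ρVD/μ, so Darcy-Weisbach reduces to ΔP = 32μLV/D². Solving for V: V = ΔP·D²/(32μL) = 779·(0.092)²/(32·0.0103·128) = 0.1563 m/s.
Check: Re = ρVD/μ = 926·0.1563·0.092/0.0103 = 1293 < 2300, so the laminar assumption holds.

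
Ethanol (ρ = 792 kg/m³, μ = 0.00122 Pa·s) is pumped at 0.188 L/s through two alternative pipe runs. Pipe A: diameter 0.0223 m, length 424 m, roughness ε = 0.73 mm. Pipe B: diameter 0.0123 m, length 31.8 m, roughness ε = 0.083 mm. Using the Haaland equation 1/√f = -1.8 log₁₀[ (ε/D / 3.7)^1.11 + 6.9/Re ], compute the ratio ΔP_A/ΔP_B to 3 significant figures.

Pipe A: V = Q/A = 0.000188/0.0003906 = 0.4813 m/s; Re = 6968; ε/D = 0.0327; Haaland → f = 0.06353; ΔP_A = f(L/D)(ρV²/2) = 1.108e+05 Pa.
Pipe B: V = Q/A = 0.000188/0.0001188 = 1.582 m/s; Re = 1.263e+04; ε/D = 0.00675; Haaland → f = 0.03836; ΔP_B = f(L/D)(ρV²/2) = 9.832e+04 Pa.
ΔP_A/ΔP_B = 1.108e+05/9.832e+04 = 1.13.

ΔP_A/ΔP_B ≈ 1.13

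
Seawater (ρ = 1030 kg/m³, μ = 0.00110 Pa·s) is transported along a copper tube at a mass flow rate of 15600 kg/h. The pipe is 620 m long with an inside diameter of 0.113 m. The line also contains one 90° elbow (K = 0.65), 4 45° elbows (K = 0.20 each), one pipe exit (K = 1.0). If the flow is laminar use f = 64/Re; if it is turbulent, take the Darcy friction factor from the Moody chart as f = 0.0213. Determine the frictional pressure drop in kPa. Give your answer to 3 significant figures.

ṁ = 15600 kg/h = 15600/3600 = 4.333 kg/s.
A = πD²/4 = π(0.113)²/4 = 0.01003 m²; mean velocity V = ṁ/(ρA) = 4.333/(1030 · 0.01003) = 0.4195 m/s.
Reynolds number Re = ρVD/μ = 1030 · 0.4195 · 0.113 / 0.0011 = 4.439e+04.
Re > 4000 → turbulent; use the Moody-chart value f = 0.0213.
Total minor-loss coefficient ΣK = 1·0.65 + 4·0.2 + 1·1 = 2.45.
ΔP = [f·L/D + ΣK]·(ρV²/2) = [0.0213·620/0.113 + 2.45]·(1030·0.4195²/2) = [116.9 + 2.45]·90.63 = 1.081e+04 Pa.
ΔP = 1.081e+04 Pa = 10.8 kPa.

ΔP ≈ 10.8 kPa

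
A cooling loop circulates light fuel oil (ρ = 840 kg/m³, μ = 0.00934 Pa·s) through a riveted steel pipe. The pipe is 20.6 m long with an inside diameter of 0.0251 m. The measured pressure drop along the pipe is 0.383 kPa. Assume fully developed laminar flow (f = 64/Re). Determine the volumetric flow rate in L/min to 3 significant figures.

Q ≈ 1.16 L/min

For laminar flow, f = 64/Re with Re = ρVD/μ, so Darcy-Weisbach reduces to ΔP = 32μLV/D². Solving for V: V = ΔP·D²/(32μL) = 383·(0.0251)²/(32·0.00934·20.6) = 0.03919 m/s.
Check: Re = ρVD/μ = 840·0.03919·0.0251/0.00934 = 88.47 < 2300, so the laminar assumption holds.
Q = V·A = 0.03919·(π/4·0.0251²) = 1.939e-05 m³/s = 1.16 L/min.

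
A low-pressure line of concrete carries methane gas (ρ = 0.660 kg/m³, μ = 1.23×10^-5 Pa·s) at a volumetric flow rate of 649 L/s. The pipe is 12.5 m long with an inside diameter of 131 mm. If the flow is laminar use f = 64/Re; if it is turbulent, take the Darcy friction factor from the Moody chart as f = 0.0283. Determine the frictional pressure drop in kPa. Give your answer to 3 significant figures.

ΔP ≈ 2.07 kPa

Q = 649 L/s = 649/1000 = 0.649 m³/s.
Cross-sectional area A = πD²/4 = π(0.131)²/4 = 0.01348 m²; mean velocity V = Q/A = 0.649/0.01348 = 48.15 m/s.
Reynolds number Re = ρVD/μ = 0.66 · 48.15 · 0.131 / 1.23e-05 = 3.385e+05.
Re > 4000 → turbulent; use the Moody-chart value f = 0.0283.
Darcy-Weisbach: ΔP = f(L/D)(ρV²/2) = 0.0283·(12.5/0.131)·(0.66·48.15²/2) = 0.0283·95.42·765.1 = 2066 Pa.
ΔP = 2066 Pa = 2.07 kPa.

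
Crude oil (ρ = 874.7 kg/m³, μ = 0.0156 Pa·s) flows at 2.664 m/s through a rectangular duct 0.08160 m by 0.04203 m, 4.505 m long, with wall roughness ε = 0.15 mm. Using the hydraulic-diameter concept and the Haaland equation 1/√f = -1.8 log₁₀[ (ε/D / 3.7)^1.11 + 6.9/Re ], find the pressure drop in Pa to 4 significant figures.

Hydraulic diameter D_h = 4A/P = 4·(0.0816·0.04203)/(2·(0.0816+0.04203)) = 0.01372/0.2473 = 0.05548 m.
Re = ρVD_h/μ = 874.7·2.664·0.05548/0.0156 = 8288.
ε/D_h = 0.00015/0.05548 = 0.0027; Haaland gives 1/√f = -1.8 log₁₀[0.00033+0.000833] = 5.282, so f = 0.03584.
ΔP = f(L/D_h)(ρV²/2) = 0.03584·4.505/0.05548·3104 = 9033 Pa.

ΔP ≈ 9033 Pa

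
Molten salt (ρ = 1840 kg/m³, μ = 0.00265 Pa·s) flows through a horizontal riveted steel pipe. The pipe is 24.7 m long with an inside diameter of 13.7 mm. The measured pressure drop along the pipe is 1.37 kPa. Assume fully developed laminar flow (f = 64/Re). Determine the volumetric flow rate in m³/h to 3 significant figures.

Q ≈ 0.0651 m³/h

For laminar flow, f = 64/Re with Re = ρVD/μ, so Darcy-Weisbach reduces to ΔP = 32μLV/D². Solving for V: V = ΔP·D²/(32μL) = 1370·(0.0137)²/(32·0.00265·24.7) = 0.1228 m/s.
Check: Re = ρVD/μ = 1840·0.1228·0.0137/0.00265 = 1168 < 2300, so the laminar assumption holds.
Q = V·A = 0.1228·(π/4·0.0137²) = 1.81e-05 m³/s = 0.0651 m³/h.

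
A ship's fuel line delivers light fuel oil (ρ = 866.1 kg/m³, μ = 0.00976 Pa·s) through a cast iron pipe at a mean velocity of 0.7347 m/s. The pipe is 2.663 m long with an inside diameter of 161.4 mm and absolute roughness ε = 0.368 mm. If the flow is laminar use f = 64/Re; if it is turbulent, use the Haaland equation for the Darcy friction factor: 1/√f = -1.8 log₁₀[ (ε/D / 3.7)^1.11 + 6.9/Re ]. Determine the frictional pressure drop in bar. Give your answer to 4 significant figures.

ΔP ≈ 0.001295 bar

Reynolds number Re = ρVD/μ = 866.1 · 0.7347 · 0.1614 / 0.00976 = 1.052e+04.
Re > 4000 → turbulent. Relative roughness ε/D = 0.000368/0.1614 = 0.00228. Haaland: 1/√f = -1.8 log₁₀[(0.00228/3.7)^1.11 + 6.9/1.052e+04] = -1.8 log₁₀[0.000273 + 0.000656] = 5.458, so f = 0.03357.
Darcy-Weisbach: ΔP = f(L/D)(ρV²/2) = 0.03357·(2.663/0.1614)·(866.1·0.7347²/2) = 0.03357·16.5·233.8 = 129.5 Pa.
ΔP = 129.5 Pa = 0.001295 bar.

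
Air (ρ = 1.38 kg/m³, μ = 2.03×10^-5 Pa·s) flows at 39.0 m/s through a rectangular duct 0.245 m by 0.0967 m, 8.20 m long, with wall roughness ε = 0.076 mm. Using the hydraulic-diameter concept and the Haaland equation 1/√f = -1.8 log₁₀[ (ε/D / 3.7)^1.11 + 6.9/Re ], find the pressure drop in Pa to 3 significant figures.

ΔP ≈ 1130 Pa

Hydraulic diameter D_h = 4A/P = 4·(0.245·0.0967)/(2·(0.245+0.0967)) = 0.09477/0.6834 = 0.1387 m.
Re = ρVD_h/μ = 1.38·39·0.1387/2.03e-05 = 3.676e+05.
ε/D_h = 7.6e-05/0.1387 = 0.000548; Haaland gives 1/√f = -1.8 log₁₀[5.62e-05+1.88e-05] = 7.426, so f = 0.01814.
ΔP = f(L/D_h)(ρV²/2) = 0.01814·8.2/0.1387·1049 = 1125 Pa.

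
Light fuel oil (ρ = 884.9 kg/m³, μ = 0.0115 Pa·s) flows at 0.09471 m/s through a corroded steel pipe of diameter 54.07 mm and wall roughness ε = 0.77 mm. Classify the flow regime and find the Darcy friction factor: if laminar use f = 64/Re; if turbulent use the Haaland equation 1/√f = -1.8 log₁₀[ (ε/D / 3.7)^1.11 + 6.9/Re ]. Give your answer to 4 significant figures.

Re = ρVD/μ = 884.9·0.09471·0.05407/0.0115 = 394.
Re < 2300 → laminar, so f = 64/Re = 0.1624 (roughness is irrelevant in laminar flow).

f ≈ 0.1624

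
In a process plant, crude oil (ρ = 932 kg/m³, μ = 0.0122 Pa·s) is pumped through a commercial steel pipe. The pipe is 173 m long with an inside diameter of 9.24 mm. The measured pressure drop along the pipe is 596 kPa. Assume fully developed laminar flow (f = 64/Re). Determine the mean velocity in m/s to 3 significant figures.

For laminar flow, f = 64/Re with Re = ρVD/μ, so Darcy-Weisbach reduces to ΔP = 32μLV/D². Solving for V: V = ΔP·D²/(32μL) = 5.96e+05·(0.00924)²/(32·0.0122·173) = 0.7534 m/s.
Check: Re = ρVD/μ = 932·0.7534·0.00924/0.0122 = 531.8 < 2300, so the laminar assumption holds.

V ≈ 0.753 m/s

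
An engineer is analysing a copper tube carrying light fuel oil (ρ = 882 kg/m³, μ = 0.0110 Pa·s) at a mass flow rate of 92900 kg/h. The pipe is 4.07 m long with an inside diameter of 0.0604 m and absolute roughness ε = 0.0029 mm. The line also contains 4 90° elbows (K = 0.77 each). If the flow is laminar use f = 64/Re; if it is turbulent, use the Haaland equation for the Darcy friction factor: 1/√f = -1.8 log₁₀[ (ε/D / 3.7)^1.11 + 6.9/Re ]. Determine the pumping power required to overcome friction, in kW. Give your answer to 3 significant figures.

ṁ = 92900 kg/h = 92900/3600 = 25.81 kg/s.
A = πD²/4 = π(0.0604)²/4 = 0.002865 m²; mean velocity V = ṁ/(ρA) = 25.81/(882 · 0.002865) = 10.21 m/s.
Reynolds number Re = ρVD/μ = 882 · 10.21 · 0.0604 / 0.011 = 4.945e+04.
Re > 4000 → turbulent. Relative roughness ε/D = 2.9e-06/0.0604 = 4.8e-05. Haaland: 1/√f = -1.8 log₁₀[(4.8e-05/3.7)^1.11 + 6.9/4.945e+04] = -1.8 log₁₀[3.76e-06 + 0.00014] = 6.919, so f = 0.02089.
Total minor-loss coefficient ΣK = 4·0.77 = 3.08.
ΔP = [f·L/D + ΣK]·(ρV²/2) = [0.02089·4.07/0.0604 + 3.08]·(882·10.21²/2) = [1.408 + 3.08]·4.598e+04 = 2.064e+05 Pa.
Q = ṁ/ρ = 25.81/882 = 0.02926 m³/s.
Pumping power P = QΔP = 0.02926·2.064e+05 = 6038 W = 6.04 kW.

P ≈ 6.04 kW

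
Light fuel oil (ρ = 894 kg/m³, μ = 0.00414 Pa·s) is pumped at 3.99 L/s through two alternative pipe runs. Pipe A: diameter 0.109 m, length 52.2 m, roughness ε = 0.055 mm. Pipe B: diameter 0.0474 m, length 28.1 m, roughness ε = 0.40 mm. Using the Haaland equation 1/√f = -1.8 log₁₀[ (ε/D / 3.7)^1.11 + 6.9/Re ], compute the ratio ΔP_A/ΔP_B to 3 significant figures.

Pipe A: V = Q/A = 0.00399/0.009331 = 0.4276 m/s; Re = 1.006e+04; ε/D = 0.000505; Haaland → f = 0.03145; ΔP_A = f(L/D)(ρV²/2) = 1231 Pa.
Pipe B: V = Q/A = 0.00399/0.001765 = 2.261 m/s; Re = 2.314e+04; ε/D = 0.00844; Haaland → f = 0.03843; ΔP_B = f(L/D)(ρV²/2) = 5.207e+04 Pa.
ΔP_A/ΔP_B = 1231/5.207e+04 = 0.0236.

ΔP_A/ΔP_B ≈ 0.0236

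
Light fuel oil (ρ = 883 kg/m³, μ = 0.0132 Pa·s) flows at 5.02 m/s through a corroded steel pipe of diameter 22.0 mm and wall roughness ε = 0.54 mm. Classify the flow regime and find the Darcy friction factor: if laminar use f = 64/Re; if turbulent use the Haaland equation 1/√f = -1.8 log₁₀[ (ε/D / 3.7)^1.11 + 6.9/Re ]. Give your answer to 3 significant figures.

Re = ρVD/μ = 883·5.02·0.022/0.0132 = 7388.
Re > 4000 → turbulent. ε/D = 0.00054/0.022 = 0.0245; Haaland: 1/√f = -1.8 log₁₀[0.00382 + 0.000934] = 4.181, so f = 0.0572.

f ≈ 0.0572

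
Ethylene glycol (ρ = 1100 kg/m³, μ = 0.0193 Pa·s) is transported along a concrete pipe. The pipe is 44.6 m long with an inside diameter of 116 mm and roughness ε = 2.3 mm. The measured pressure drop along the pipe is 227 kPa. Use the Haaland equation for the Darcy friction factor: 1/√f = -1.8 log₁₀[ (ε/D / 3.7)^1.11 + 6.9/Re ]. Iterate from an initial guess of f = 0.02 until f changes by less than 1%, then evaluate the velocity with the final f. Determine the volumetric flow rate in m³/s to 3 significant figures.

Q ≈ 0.0491 m³/s

Rearranging Darcy-Weisbach: V = √(2·ΔP·D/(f·L·ρ)). With ε/D = 0.0023/0.116 = 0.0198, iterate starting from f = 0.02:
  f = 0.02 → V = √(2·2.27e+05·0.116/(0.02·44.6·1100)) = 7.326 m/s; Re = ρVD/μ = 4.844e+04; f → 0.04936
  f = 0.04936 → V = 4.664 m/s; Re = 3.083e+04; f → 0.04979
Converged (Δf/f < 1%). With the final f = 0.04979: V = √(2·2.27e+05·0.116/(0.04979·44.6·1100)) = 4.643 m/s.
Q = V·A = 4.643·(π/4·0.116²) = 0.04907 m³/s = 0.0491 m³/s.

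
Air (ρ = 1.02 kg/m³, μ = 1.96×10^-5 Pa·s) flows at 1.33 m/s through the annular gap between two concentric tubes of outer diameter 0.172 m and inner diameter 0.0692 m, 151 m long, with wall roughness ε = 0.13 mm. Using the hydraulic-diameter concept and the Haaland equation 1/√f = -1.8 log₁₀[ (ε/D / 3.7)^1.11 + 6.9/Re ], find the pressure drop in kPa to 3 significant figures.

Hydraulic diameter D_h = 4A/P = D_o - D_i = 0.172 - 0.0692 = 0.1028 m.
Re = ρVD_h/μ = 1.02·1.33·0.1028/1.96e-05 = 7115.
ε/D_h = 0.00013/0.1028 = 0.00126; Haaland gives 1/√f = -1.8 log₁₀[0.000142+0.00097] = 5.317, so f = 0.03537.
ΔP = f(L/D_h)(ρV²/2) = 0.03537·151/0.1028·0.9021 = 46.87 Pa.
ΔP = 0.0469 kPa.

ΔP ≈ 0.0469 kPa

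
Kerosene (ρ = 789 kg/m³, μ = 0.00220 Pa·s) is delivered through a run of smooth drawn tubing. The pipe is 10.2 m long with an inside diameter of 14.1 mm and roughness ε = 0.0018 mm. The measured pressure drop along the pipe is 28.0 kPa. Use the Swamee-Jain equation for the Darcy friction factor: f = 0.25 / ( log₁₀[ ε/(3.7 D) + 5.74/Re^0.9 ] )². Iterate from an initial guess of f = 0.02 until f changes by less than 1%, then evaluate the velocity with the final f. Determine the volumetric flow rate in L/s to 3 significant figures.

Q ≈ 0.272 L/s

Rearranging Darcy-Weisbach: V = √(2·ΔP·D/(f·L·ρ)). With ε/D = 1.8e-06/0.0141 = 0.000128, iterate starting from f = 0.02:
  f = 0.02 → V = √(2·2.8e+04·0.0141/(0.02·10.2·789)) = 2.215 m/s; Re = ρVD/μ = 1.12e+04; f → 0.03027
  f = 0.03027 → V = 1.8 m/s; Re = 9105; f → 0.032
  f = 0.032 → V = 1.751 m/s; Re = 8854; f → 0.03225
Converged (Δf/f < 1%). With the final f = 0.03225: V = √(2·2.8e+04·0.0141/(0.03225·10.2·789)) = 1.744 m/s.
Q = V·A = 1.744·(π/4·0.0141²) = 0.0002724 m³/s = 0.272 L/s.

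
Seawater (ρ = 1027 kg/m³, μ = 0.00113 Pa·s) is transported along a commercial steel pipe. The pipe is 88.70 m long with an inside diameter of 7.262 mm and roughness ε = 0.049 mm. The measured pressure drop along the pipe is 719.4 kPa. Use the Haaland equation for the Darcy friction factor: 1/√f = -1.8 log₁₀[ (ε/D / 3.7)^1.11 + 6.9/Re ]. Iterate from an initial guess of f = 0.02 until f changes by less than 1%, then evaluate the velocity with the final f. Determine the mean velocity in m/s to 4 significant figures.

Rearranging Darcy-Weisbach: V = √(2·ΔP·D/(f·L·ρ)). With ε/D = 4.9e-05/0.007262 = 0.00675, iterate starting from f = 0.02:
  f = 0.02 → V = √(2·7.194e+05·0.007262/(0.02·88.7·1027)) = 2.395 m/s; Re = ρVD/μ = 1.581e+04; f → 0.03746
  f = 0.03746 → V = 1.75 m/s; Re = 1.155e+04; f → 0.03877
  f = 0.03877 → V = 1.72 m/s; Re = 1.135e+04; f → 0.03885
Converged (Δf/f < 1%). With the final f = 0.03885: V = √(2·7.194e+05·0.007262/(0.03885·88.7·1027)) = 1.718 m/s.

V ≈ 1.718 m/s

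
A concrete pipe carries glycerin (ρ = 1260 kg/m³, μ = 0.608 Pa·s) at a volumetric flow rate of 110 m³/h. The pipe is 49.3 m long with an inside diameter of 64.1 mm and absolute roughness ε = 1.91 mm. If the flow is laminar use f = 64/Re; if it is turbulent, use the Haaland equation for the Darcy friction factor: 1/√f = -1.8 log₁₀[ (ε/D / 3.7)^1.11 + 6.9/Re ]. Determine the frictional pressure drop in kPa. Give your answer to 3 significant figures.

Q = 110 m³/h = 110/3600 = 0.03056 m³/s.
Cross-sectional area A = πD²/4 = π(0.0641)²/4 = 0.003227 m²; mean velocity V = Q/A = 0.03056/0.003227 = 9.469 m/s.
Reynolds number Re = ρVD/μ = 1260 · 9.469 · 0.0641 / 0.608 = 1258.
Re < 2300 → laminar flow, so f = 64/Re = 64/1258 = 0.05088 (the turbulent correlation is not needed).
Darcy-Weisbach: ΔP = f(L/D)(ρV²/2) = 0.05088·(49.3/0.0641)·(1260·9.469²/2) = 0.05088·769.1·5.648e+04 = 2.21e+06 Pa.
ΔP = 2.21e+06 Pa = 2210 kPa.

ΔP ≈ 2210 kPa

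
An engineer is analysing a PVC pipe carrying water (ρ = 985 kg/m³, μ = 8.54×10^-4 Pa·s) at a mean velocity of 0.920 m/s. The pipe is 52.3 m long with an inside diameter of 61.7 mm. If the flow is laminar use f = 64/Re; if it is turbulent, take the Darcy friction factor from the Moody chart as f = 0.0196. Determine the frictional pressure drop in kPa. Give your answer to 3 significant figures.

Reynolds number Re = ρVD/μ = 985 · 0.92 · 0.0617 / 0.000854 = 6.547e+04.
Re > 4000 → turbulent; use the Moody-chart value f = 0.0196.
Darcy-Weisbach: ΔP = f(L/D)(ρV²/2) = 0.0196·(52.3/0.0617)·(985·0.92²/2) = 0.0196·847.6·416.9 = 6926 Pa.
ΔP = 6926 Pa = 6.93 kPa.

ΔP ≈ 6.93 kPa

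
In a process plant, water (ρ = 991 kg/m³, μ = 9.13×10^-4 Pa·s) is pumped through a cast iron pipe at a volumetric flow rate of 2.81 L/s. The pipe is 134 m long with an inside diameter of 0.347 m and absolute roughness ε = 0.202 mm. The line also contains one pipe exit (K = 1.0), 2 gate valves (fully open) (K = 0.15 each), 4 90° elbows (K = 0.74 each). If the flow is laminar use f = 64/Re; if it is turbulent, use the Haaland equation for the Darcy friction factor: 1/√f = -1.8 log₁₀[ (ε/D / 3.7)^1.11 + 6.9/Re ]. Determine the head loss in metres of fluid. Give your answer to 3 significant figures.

h_f ≈ 7.26×10^-4 m

Q = 2.81 L/s = 2.81/1000 = 0.00281 m³/s.
Cross-sectional area A = πD²/4 = π(0.347)²/4 = 0.09457 m²; mean velocity V = Q/A = 0.00281/0.09457 = 0.02971 m/s.
Reynolds number Re = ρVD/μ = 991 · 0.02971 · 0.347 / 0.000913 = 1.119e+04.
Re > 4000 → turbulent. Relative roughness ε/D = 0.000202/0.347 = 0.000582. Haaland: 1/√f = -1.8 log₁₀[(0.000582/3.7)^1.11 + 6.9/1.119e+04] = -1.8 log₁₀[6e-05 + 0.000617] = 5.705, so f = 0.03072.
Total minor-loss coefficient ΣK = 1·1 + 2·0.15 + 4·0.74 = 4.26.
ΔP = [f·L/D + ΣK]·(ρV²/2) = [0.03072·134/0.347 + 4.26]·(991·0.02971²/2) = [11.86 + 4.26]·0.4375 = 7.054 Pa.
Head loss h_f = ΔP/(ρg) = 7.054/(991·9.81) = 7.26×10^-4 m.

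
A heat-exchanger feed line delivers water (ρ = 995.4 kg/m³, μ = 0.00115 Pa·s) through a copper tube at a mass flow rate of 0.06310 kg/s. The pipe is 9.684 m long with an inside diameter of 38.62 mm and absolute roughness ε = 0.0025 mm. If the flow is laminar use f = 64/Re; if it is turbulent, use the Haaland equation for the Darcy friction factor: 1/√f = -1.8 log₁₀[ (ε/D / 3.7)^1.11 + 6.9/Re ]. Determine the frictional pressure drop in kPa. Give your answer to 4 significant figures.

ΔP ≈ 0.01293 kPa

A = πD²/4 = π(0.03862)²/4 = 0.001171 m²; mean velocity V = ṁ/(ρA) = 0.0631/(995.4 · 0.001171) = 0.05411 m/s.
Reynolds number Re = ρVD/μ = 995.4 · 0.05411 · 0.03862 / 0.00115 = 1809.
Re < 2300 → laminar flow, so f = 64/Re = 64/1809 = 0.03538 (the turbulent correlation is not needed).
Darcy-Weisbach: ΔP = f(L/D)(ρV²/2) = 0.03538·(9.684/0.03862)·(995.4·0.05411²/2) = 0.03538·250.8·1.457 = 12.93 Pa.
ΔP = 12.93 Pa = 0.01293 kPa.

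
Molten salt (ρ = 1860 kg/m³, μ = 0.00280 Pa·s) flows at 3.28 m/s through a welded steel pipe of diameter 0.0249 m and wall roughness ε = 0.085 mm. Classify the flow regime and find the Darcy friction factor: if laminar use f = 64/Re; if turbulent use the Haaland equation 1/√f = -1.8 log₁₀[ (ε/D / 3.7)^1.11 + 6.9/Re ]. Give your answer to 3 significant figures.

Re = ρVD/μ = 1860·3.28·0.0249/0.0028 = 5.425e+04.
Re > 4000 → turbulent. ε/D = 8.5e-05/0.0249 = 0.00341; Haaland: 1/√f = -1.8 log₁₀[0.000428 + 0.000127] = 5.86, so f = 0.02912.

f ≈ 0.0291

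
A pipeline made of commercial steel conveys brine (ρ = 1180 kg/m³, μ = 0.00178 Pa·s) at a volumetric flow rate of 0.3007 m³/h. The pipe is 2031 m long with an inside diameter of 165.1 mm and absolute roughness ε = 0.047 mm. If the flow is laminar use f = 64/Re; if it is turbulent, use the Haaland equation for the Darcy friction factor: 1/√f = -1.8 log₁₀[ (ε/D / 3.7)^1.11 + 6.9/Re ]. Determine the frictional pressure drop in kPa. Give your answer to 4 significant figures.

Q = 0.3007 m³/h = 0.3007/3600 = 8.353e-05 m³/s.
Cross-sectional area A = πD²/4 = π(0.1651)²/4 = 0.02141 m²; mean velocity V = Q/A = 8.353e-05/0.02141 = 0.003902 m/s.
Reynolds number Re = ρVD/μ = 1180 · 0.003902 · 0.1651 / 0.00178 = 427.
Re < 2300 → laminar flow, so f = 64/Re = 64/427 = 0.1499 (the turbulent correlation is not needed).
Darcy-Weisbach: ΔP = f(L/D)(ρV²/2) = 0.1499·(2031/0.1651)·(1180·0.003902²/2) = 0.1499·1.23e+04·0.008981 = 16.56 Pa.
ΔP = 16.56 Pa = 0.01656 kPa.

ΔP ≈ 0.01656 kPa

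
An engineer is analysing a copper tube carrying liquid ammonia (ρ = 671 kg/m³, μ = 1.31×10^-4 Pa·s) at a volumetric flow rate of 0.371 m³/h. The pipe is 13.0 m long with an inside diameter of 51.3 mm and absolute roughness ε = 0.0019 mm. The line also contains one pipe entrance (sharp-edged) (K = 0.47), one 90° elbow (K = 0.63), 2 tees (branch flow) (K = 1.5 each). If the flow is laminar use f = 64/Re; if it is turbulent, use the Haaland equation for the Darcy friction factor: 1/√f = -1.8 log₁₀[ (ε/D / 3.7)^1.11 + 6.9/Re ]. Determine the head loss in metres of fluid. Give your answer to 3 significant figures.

Q = 0.371 m³/h = 0.371/3600 = 0.0001031 m³/s.
Cross-sectional area A = πD²/4 = π(0.0513)²/4 = 0.002067 m²; mean velocity V = Q/A = 0.0001031/0.002067 = 0.04986 m/s.
Reynolds number Re = ρVD/μ = 671 · 0.04986 · 0.0513 / 0.000131 = 1.31e+04.
Re > 4000 → turbulent. Relative roughness ε/D = 1.9e-06/0.0513 = 3.7e-05. Haaland: 1/√f = -1.8 log₁₀[(3.7e-05/3.7)^1.11 + 6.9/1.31e+04] = -1.8 log₁₀[2.82e-06 + 0.000527] = 5.897, so f = 0.02876.
Total minor-loss coefficient ΣK = 1·0.47 + 1·0.63 + 2·1.5 = 4.1.
ΔP = [f·L/D + ΣK]·(ρV²/2) = [0.02876·13/0.0513 + 4.1]·(671·0.04986²/2) = [7.287 + 4.1]·0.834 = 9.497 Pa.
Head loss h_f = ΔP/(ρg) = 9.497/(671·9.81) = 0.00144 m.

h_f ≈ 0.00144 m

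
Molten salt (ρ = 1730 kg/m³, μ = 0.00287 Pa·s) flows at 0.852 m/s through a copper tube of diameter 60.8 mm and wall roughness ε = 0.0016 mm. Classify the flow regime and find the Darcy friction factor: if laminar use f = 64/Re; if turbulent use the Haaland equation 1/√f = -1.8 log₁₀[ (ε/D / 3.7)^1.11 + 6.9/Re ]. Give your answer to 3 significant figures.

Re = ρVD/μ = 1730·0.852·0.0608/0.00287 = 3.123e+04.
Re > 4000 → turbulent. ε/D = 1.6e-06/0.0608 = 2.63e-05; Haaland: 1/√f = -1.8 log₁₀[1.93e-06 + 0.000221] = 6.573, so f = 0.02314.

f ≈ 0.0231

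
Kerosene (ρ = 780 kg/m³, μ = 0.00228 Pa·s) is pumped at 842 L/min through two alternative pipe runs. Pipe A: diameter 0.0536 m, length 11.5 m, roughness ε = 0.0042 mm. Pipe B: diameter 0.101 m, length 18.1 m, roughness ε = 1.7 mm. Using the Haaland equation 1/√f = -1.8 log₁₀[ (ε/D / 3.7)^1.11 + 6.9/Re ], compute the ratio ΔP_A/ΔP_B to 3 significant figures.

Pipe A: V = Q/A = 0.01403/0.002256 = 6.219 m/s; Re = 1.14e+05; ε/D = 7.84e-05; Haaland → f = 0.01772; ΔP_A = f(L/D)(ρV²/2) = 5.734e+04 Pa.
Pipe B: V = Q/A = 0.01403/0.008012 = 1.752 m/s; Re = 6.052e+04; ε/D = 0.0168; Haaland → f = 0.04635; ΔP_B = f(L/D)(ρV²/2) = 9939 Pa.
ΔP_A/ΔP_B = 5.734e+04/9939 = 5.77.

ΔP_A/ΔP_B ≈ 5.77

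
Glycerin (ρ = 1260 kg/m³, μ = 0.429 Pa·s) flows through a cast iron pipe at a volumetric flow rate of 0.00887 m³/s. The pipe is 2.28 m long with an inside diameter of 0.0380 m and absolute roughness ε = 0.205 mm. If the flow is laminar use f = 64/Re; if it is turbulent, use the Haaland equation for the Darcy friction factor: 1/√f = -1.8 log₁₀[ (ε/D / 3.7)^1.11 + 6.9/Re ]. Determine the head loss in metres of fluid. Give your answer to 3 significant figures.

Cross-sectional area A = πD²/4 = π(0.038)²/4 = 0.001134 m²; mean velocity V = Q/A = 0.00887/0.001134 = 7.821 m/s.
Reynolds number Re = ρVD/μ = 1260 · 7.821 · 0.038 / 0.429 = 872.9.
Re < 2300 → laminar flow, so f = 64/Re = 64/872.9 = 0.07332 (the turbulent correlation is not needed).
Darcy-Weisbach: ΔP = f(L/D)(ρV²/2) = 0.07332·(2.28/0.038)·(1260·7.821²/2) = 0.07332·60·3.854e+04 = 1.695e+05 Pa.
Head loss h_f = ΔP/(ρg) = 1.695e+05/(1260·9.81) = 13.7 m.

h_f ≈ 13.7 m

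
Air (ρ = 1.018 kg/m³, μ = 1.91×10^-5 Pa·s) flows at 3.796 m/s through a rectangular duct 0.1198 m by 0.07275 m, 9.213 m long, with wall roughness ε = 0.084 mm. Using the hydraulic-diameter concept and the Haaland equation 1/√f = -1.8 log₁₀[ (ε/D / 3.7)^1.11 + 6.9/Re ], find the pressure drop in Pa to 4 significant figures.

ΔP ≈ 20.89 Pa

Hydraulic diameter D_h = 4A/P = 4·(0.1198·0.07275)/(2·(0.1198+0.07275)) = 0.03486/0.3851 = 0.09053 m.
Re = ρVD_h/μ = 1.018·3.796·0.09053/1.91e-05 = 1.832e+04.
ε/D_h = 8.4e-05/0.09053 = 0.000928; Haaland gives 1/√f = -1.8 log₁₀[0.000101+0.000377] = 5.978, so f = 0.02798.
ΔP = f(L/D_h)(ρV²/2) = 0.02798·9.213/0.09053·7.334 = 20.89 Pa.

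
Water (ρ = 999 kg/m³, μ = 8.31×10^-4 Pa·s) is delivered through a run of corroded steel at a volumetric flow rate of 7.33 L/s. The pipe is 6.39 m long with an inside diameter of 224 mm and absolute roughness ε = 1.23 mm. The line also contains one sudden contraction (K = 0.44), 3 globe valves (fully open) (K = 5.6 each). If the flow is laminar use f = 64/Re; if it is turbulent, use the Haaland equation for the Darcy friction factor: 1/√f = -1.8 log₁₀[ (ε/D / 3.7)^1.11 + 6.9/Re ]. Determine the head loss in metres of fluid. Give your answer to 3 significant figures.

h_f ≈ 0.0321 m

Q = 7.33 L/s = 7.33/1000 = 0.00733 m³/s.
Cross-sectional area A = πD²/4 = π(0.224)²/4 = 0.03941 m²; mean velocity V = Q/A = 0.00733/0.03941 = 0.186 m/s.
Reynolds number Re = ρVD/μ = 999 · 0.186 · 0.224 / 0.000831 = 5.009e+04.
Re > 4000 → turbulent. Relative roughness ε/D = 0.00123/0.224 = 0.00549. Haaland: 1/√f = -1.8 log₁₀[(0.00549/3.7)^1.11 + 6.9/5.009e+04] = -1.8 log₁₀[0.000725 + 0.000138] = 5.515, so f = 0.03287.
Total minor-loss coefficient ΣK = 1·0.44 + 3·5.6 = 17.2.
ΔP = [f·L/D + ΣK]·(ρV²/2) = [0.03287·6.39/0.224 + 17.2]·(999·0.186²/2) = [0.9378 + 17.2]·17.28 = 314.1 Pa.
Head loss h_f = ΔP/(ρg) = 314.1/(999·9.81) = 0.0321 m.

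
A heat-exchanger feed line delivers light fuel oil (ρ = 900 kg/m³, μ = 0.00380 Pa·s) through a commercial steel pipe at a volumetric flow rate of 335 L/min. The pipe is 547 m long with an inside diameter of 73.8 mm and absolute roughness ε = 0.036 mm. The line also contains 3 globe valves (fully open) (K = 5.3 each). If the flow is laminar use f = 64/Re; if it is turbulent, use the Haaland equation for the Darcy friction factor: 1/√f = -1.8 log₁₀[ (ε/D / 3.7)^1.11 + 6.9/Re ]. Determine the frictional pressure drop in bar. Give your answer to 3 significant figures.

ΔP ≈ 1.59 bar

Q = 335 L/min = 335/60000 = 0.005583 m³/s.
Cross-sectional area A = πD²/4 = π(0.0738)²/4 = 0.004278 m²; mean velocity V = Q/A = 0.005583/0.004278 = 1.305 m/s.
Reynolds number Re = ρVD/μ = 900 · 1.305 · 0.0738 / 0.0038 = 2.281e+04.
Re > 4000 → turbulent. Relative roughness ε/D = 3.6e-05/0.0738 = 0.000488. Haaland: 1/√f = -1.8 log₁₀[(0.000488/3.7)^1.11 + 6.9/2.281e+04] = -1.8 log₁₀[4.93e-05 + 0.000302] = 6.217, so f = 0.02588.
Total minor-loss coefficient ΣK = 3·5.3 = 15.9.
ΔP = [f·L/D + ΣK]·(ρV²/2) = [0.02588·547/0.0738 + 15.9]·(900·1.305²/2) = [191.8 + 15.9]·766.6 = 1.592e+05 Pa.
ΔP = 1.592e+05 Pa = 1.59 bar.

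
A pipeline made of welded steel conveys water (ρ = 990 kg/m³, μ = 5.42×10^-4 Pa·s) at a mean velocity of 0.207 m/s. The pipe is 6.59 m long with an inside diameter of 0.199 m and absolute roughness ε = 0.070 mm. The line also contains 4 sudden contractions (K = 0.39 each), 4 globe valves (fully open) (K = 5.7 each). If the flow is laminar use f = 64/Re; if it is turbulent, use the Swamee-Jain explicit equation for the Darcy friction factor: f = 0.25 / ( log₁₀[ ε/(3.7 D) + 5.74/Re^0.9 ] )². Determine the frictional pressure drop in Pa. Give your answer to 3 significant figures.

Reynolds number Re = ρVD/μ = 990 · 0.207 · 0.199 / 0.000542 = 7.524e+04.
Re > 4000 → turbulent. Relative roughness ε/D = 7e-05/0.199 = 0.000352. Swamee-Jain: f = 0.25/(log₁₀[0.000352/3.7 + 5.74/7.524e+04^0.9])² = 0.25/(log₁₀[9.51e-05 + 0.000234])² = 0.25/(-3.482)² = 0.02062.
Total minor-loss coefficient ΣK = 4·0.39 + 4·5.7 = 24.4.
ΔP = [f·L/D + ΣK]·(ρV²/2) = [0.02062·6.59/0.199 + 24.4]·(990·0.207²/2) = [0.6828 + 24.4]·21.21 = 531.2 Pa.

ΔP ≈ 531 Pa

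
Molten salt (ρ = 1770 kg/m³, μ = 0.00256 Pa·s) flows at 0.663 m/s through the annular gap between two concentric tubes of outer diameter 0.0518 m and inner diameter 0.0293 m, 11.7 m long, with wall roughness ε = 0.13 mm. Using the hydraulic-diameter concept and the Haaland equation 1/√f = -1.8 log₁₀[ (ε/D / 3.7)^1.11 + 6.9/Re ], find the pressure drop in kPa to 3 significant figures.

Hydraulic diameter D_h = 4A/P = D_o - D_i = 0.0518 - 0.0293 = 0.0225 m.
Re = ρVD_h/μ = 1770·0.663·0.0225/0.00256 = 1.031e+04.
ε/D_h = 0.00013/0.0225 = 0.00578; Haaland gives 1/√f = -1.8 log₁₀[0.000767+0.000669] = 5.117, so f = 0.03819.
ΔP = f(L/D_h)(ρV²/2) = 0.03819·11.7/0.0225·389 = 7726 Pa.
ΔP = 7.73 kPa.

ΔP ≈ 7.73 kPa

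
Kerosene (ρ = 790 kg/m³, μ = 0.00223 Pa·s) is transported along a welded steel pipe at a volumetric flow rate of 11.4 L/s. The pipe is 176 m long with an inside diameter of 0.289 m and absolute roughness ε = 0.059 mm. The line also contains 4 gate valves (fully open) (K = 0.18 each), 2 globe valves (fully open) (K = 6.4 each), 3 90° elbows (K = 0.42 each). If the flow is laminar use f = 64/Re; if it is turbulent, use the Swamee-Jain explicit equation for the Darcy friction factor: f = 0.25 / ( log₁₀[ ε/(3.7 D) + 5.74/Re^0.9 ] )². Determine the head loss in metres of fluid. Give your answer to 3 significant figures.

Q = 11.4 L/s = 11.4/1000 = 0.0114 m³/s.
Cross-sectional area A = πD²/4 = π(0.289)²/4 = 0.0656 m²; mean velocity V = Q/A = 0.0114/0.0656 = 0.1738 m/s.
Reynolds number Re = ρVD/μ = 790 · 0.1738 · 0.289 / 0.00223 = 1.779e+04.
Re > 4000 → turbulent. Relative roughness ε/D = 5.9e-05/0.289 = 0.000204. Swamee-Jain: f = 0.25/(log₁₀[0.000204/3.7 + 5.74/1.779e+04^0.9])² = 0.25/(log₁₀[5.52e-05 + 0.000858])² = 0.25/(-3.039)² = 0.02706.
Total minor-loss coefficient ΣK = 4·0.18 + 2·6.4 + 3·0.42 = 14.8.
ΔP = [f·L/D + ΣK]·(ρV²/2) = [0.02706·176/0.289 + 14.8]·(790·0.1738²/2) = [16.48 + 14.8]·11.93 = 373 Pa.
Head loss h_f = ΔP/(ρg) = 373/(790·9.81) = 0.0481 m.

h_f ≈ 0.0481 m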